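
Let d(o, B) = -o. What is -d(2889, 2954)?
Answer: 2889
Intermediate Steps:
-d(2889, 2954) = -(-1)*2889 = -1*(-2889) = 2889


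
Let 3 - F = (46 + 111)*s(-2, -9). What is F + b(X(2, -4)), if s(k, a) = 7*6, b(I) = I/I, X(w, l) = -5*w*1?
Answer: -6590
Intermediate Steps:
X(w, l) = -5*w
b(I) = 1
s(k, a) = 42
F = -6591 (F = 3 - (46 + 111)*42 = 3 - 157*42 = 3 - 1*6594 = 3 - 6594 = -6591)
F + b(X(2, -4)) = -6591 + 1 = -6590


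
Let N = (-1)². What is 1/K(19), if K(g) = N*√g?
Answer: √19/19 ≈ 0.22942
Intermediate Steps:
N = 1
K(g) = √g (K(g) = 1*√g = √g)
1/K(19) = 1/(√19) = √19/19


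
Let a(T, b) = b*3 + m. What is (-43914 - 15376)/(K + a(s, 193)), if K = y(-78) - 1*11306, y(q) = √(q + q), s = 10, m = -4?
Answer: 212080330/38384839 + 118580*I*√39/115154517 ≈ 5.5251 + 0.0064308*I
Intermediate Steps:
a(T, b) = -4 + 3*b (a(T, b) = b*3 - 4 = 3*b - 4 = -4 + 3*b)
y(q) = √2*√q (y(q) = √(2*q) = √2*√q)
K = -11306 + 2*I*√39 (K = √2*√(-78) - 1*11306 = √2*(I*√78) - 11306 = 2*I*√39 - 11306 = -11306 + 2*I*√39 ≈ -11306.0 + 12.49*I)
(-43914 - 15376)/(K + a(s, 193)) = (-43914 - 15376)/((-11306 + 2*I*√39) + (-4 + 3*193)) = -59290/((-11306 + 2*I*√39) + (-4 + 579)) = -59290/((-11306 + 2*I*√39) + 575) = -59290/(-10731 + 2*I*√39)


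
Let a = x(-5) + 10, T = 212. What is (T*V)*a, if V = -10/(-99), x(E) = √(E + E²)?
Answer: 21200/99 + 4240*√5/99 ≈ 309.91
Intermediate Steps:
V = 10/99 (V = -10*(-1/99) = 10/99 ≈ 0.10101)
a = 10 + 2*√5 (a = √(-5*(1 - 5)) + 10 = √(-5*(-4)) + 10 = √20 + 10 = 2*√5 + 10 = 10 + 2*√5 ≈ 14.472)
(T*V)*a = (212*(10/99))*(10 + 2*√5) = 2120*(10 + 2*√5)/99 = 21200/99 + 4240*√5/99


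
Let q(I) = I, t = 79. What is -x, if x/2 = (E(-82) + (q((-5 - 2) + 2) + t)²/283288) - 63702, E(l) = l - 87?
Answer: 4523470593/35411 ≈ 1.2774e+5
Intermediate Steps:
E(l) = -87 + l
x = -4523470593/35411 (x = 2*(((-87 - 82) + (((-5 - 2) + 2) + 79)²/283288) - 63702) = 2*((-169 + ((-7 + 2) + 79)²*(1/283288)) - 63702) = 2*((-169 + (-5 + 79)²*(1/283288)) - 63702) = 2*((-169 + 74²*(1/283288)) - 63702) = 2*((-169 + 5476*(1/283288)) - 63702) = 2*((-169 + 1369/70822) - 63702) = 2*(-11967549/70822 - 63702) = 2*(-4523470593/70822) = -4523470593/35411 ≈ -1.2774e+5)
-x = -1*(-4523470593/35411) = 4523470593/35411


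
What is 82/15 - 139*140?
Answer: -291818/15 ≈ -19455.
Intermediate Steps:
82/15 - 139*140 = 82*(1/15) - 19460 = 82/15 - 19460 = -291818/15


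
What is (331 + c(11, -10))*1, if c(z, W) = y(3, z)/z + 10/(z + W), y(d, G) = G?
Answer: 342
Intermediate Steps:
c(z, W) = 1 + 10/(W + z) (c(z, W) = z/z + 10/(z + W) = 1 + 10/(W + z))
(331 + c(11, -10))*1 = (331 + (10 - 10 + 11)/(-10 + 11))*1 = (331 + 11/1)*1 = (331 + 1*11)*1 = (331 + 11)*1 = 342*1 = 342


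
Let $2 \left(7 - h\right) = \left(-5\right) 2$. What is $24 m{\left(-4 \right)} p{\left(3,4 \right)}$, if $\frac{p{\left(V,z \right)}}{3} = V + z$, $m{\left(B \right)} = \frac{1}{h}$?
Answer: $42$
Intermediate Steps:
$h = 12$ ($h = 7 - \frac{\left(-5\right) 2}{2} = 7 - -5 = 7 + 5 = 12$)
$m{\left(B \right)} = \frac{1}{12}$
$p{\left(V,z \right)} = 3 V + 3 z$ ($p{\left(V,z \right)} = 3 \left(V + z\right) = 3 V + 3 z$)
$24 m{\left(-4 \right)} p{\left(3,4 \right)} = 24 \cdot \frac{1}{12} \left(3 \cdot 3 + 3 \cdot 4\right) = 2 \left(9 + 12\right) = 2 \cdot 21 = 42$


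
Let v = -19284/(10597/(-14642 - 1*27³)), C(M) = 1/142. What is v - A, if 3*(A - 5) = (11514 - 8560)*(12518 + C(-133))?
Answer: -9226977723746/752387 ≈ -1.2264e+7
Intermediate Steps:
C(M) = 1/142
A = 875150918/71 (A = 5 + ((11514 - 8560)*(12518 + 1/142))/3 = 5 + (2954*(1777557/142))/3 = 5 + (⅓)*(2625451689/71) = 5 + 875150563/71 = 875150918/71 ≈ 1.2326e+7)
v = 661923300/10597 (v = -19284/(10597/(-14642 - 1*19683)) = -19284/(10597/(-14642 - 19683)) = -19284/(10597/(-34325)) = -19284/(10597*(-1/34325)) = -19284/(-10597/34325) = -19284*(-34325/10597) = 661923300/10597 ≈ 62463.)
v - A = 661923300/10597 - 1*875150918/71 = 661923300/10597 - 875150918/71 = -9226977723746/752387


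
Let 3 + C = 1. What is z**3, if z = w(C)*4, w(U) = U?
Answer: -512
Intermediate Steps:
C = -2 (C = -3 + 1 = -2)
z = -8 (z = -2*4 = -8)
z**3 = (-8)**3 = -512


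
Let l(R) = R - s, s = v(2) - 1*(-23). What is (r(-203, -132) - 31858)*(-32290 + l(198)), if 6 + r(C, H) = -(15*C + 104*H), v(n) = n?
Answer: 484677647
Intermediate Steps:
s = 25 (s = 2 - 1*(-23) = 2 + 23 = 25)
r(C, H) = -6 - 104*H - 15*C (r(C, H) = -6 - (15*C + 104*H) = -6 + (-104*H - 15*C) = -6 - 104*H - 15*C)
l(R) = -25 + R (l(R) = R - 1*25 = R - 25 = -25 + R)
(r(-203, -132) - 31858)*(-32290 + l(198)) = ((-6 - 104*(-132) - 15*(-203)) - 31858)*(-32290 + (-25 + 198)) = ((-6 + 13728 + 3045) - 31858)*(-32290 + 173) = (16767 - 31858)*(-32117) = -15091*(-32117) = 484677647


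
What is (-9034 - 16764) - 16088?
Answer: -41886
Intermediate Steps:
(-9034 - 16764) - 16088 = -25798 - 16088 = -41886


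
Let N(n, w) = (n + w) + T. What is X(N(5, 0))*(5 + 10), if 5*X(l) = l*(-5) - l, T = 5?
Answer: -180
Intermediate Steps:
N(n, w) = 5 + n + w (N(n, w) = (n + w) + 5 = 5 + n + w)
X(l) = -6*l/5 (X(l) = (l*(-5) - l)/5 = (-5*l - l)/5 = (-6*l)/5 = -6*l/5)
X(N(5, 0))*(5 + 10) = (-6*(5 + 5 + 0)/5)*(5 + 10) = -6/5*10*15 = -12*15 = -180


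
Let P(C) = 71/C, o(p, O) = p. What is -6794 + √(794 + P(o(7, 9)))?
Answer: -6794 + √39403/7 ≈ -6765.6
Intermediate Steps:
-6794 + √(794 + P(o(7, 9))) = -6794 + √(794 + 71/7) = -6794 + √(5629/7) = -6794 + √39403/7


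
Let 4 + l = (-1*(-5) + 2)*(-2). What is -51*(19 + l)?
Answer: -51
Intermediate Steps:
l = -18 (l = -4 + (-1*(-5) + 2)*(-2) = -4 + (5 + 2)*(-2) = -4 + 7*(-2) = -4 - 14 = -18)
-51*(19 + l) = -51*(19 - 18) = -51*1 = -51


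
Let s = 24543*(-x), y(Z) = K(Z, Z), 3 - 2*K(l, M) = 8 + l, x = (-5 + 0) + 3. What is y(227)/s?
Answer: -58/24543 ≈ -0.0023632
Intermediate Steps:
x = -2 (x = -5 + 3 = -2)
K(l, M) = -5/2 - l/2 (K(l, M) = 3/2 - (8 + l)/2 = 3/2 + (-4 - l/2) = -5/2 - l/2)
y(Z) = -5/2 - Z/2
s = 49086 (s = 24543*(-1*(-2)) = 24543*2 = 49086)
y(227)/s = (-5/2 - ½*227)/49086 = (-5/2 - 227/2)*(1/49086) = -116*1/49086 = -58/24543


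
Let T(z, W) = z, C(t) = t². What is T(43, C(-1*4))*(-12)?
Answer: -516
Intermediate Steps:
T(43, C(-1*4))*(-12) = 43*(-12) = -516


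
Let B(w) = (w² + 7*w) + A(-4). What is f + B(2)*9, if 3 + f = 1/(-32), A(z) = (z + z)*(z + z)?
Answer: 23519/32 ≈ 734.97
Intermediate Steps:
A(z) = 4*z² (A(z) = (2*z)*(2*z) = 4*z²)
B(w) = 64 + w² + 7*w (B(w) = (w² + 7*w) + 4*(-4)² = (w² + 7*w) + 4*16 = (w² + 7*w) + 64 = 64 + w² + 7*w)
f = -97/32 (f = -3 + 1/(-32) = -3 - 1/32 = -97/32 ≈ -3.0313)
f + B(2)*9 = -97/32 + (64 + 2² + 7*2)*9 = -97/32 + (64 + 4 + 14)*9 = -97/32 + 82*9 = -97/32 + 738 = 23519/32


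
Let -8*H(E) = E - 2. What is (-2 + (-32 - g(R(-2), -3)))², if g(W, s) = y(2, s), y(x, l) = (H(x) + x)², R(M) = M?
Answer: 1444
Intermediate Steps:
H(E) = ¼ - E/8 (H(E) = -(E - 2)/8 = -(-2 + E)/8 = ¼ - E/8)
y(x, l) = (¼ + 7*x/8)² (y(x, l) = ((¼ - x/8) + x)² = (¼ + 7*x/8)²)
g(W, s) = 4 (g(W, s) = (2 + 7*2)²/64 = (2 + 14)²/64 = (1/64)*16² = (1/64)*256 = 4)
(-2 + (-32 - g(R(-2), -3)))² = (-2 + (-32 - 1*4))² = (-2 + (-32 - 4))² = (-2 - 36)² = (-38)² = 1444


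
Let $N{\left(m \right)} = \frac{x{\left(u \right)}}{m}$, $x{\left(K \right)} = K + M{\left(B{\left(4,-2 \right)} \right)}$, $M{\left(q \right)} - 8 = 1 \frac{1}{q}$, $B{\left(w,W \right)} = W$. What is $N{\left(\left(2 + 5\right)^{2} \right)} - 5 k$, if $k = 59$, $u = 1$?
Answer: $- \frac{28893}{98} \approx -294.83$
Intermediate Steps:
$M{\left(q \right)} = 8 + \frac{1}{q}$ ($M{\left(q \right)} = 8 + 1 \frac{1}{q} = 8 + \frac{1}{q}$)
$x{\left(K \right)} = \frac{15}{2} + K$ ($x{\left(K \right)} = K + \left(8 + \frac{1}{-2}\right) = K + \left(8 - \frac{1}{2}\right) = K + \frac{15}{2} = \frac{15}{2} + K$)
$N{\left(m \right)} = \frac{17}{2 m}$ ($N{\left(m \right)} = \frac{\frac{15}{2} + 1}{m} = \frac{17}{2 m}$)
$N{\left(\left(2 + 5\right)^{2} \right)} - 5 k = \frac{17}{2 \left(2 + 5\right)^{2}} - 295 = \frac{17}{2 \cdot 7^{2}} - 295 = \frac{17}{2 \cdot 49} - 295 = \frac{17}{2} \cdot \frac{1}{49} - 295 = \frac{17}{98} - 295 = - \frac{28893}{98}$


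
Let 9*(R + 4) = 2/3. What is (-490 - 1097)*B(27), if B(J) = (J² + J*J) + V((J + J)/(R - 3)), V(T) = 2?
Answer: -2317020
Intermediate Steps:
R = -106/27 (R = -4 + (2/3)/9 = -4 + (2*(⅓))/9 = -4 + (⅑)*(⅔) = -4 + 2/27 = -106/27 ≈ -3.9259)
B(J) = 2 + 2*J² (B(J) = (J² + J*J) + 2 = (J² + J²) + 2 = 2*J² + 2 = 2 + 2*J²)
(-490 - 1097)*B(27) = (-490 - 1097)*(2 + 2*27²) = -1587*(2 + 2*729) = -1587*(2 + 1458) = -1587*1460 = -2317020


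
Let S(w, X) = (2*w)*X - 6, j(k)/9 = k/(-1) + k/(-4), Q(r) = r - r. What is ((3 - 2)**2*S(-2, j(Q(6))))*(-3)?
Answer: 18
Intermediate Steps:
Q(r) = 0
j(k) = -45*k/4 (j(k) = 9*(k/(-1) + k/(-4)) = 9*(k*(-1) + k*(-1/4)) = 9*(-k - k/4) = 9*(-5*k/4) = -45*k/4)
S(w, X) = -6 + 2*X*w (S(w, X) = 2*X*w - 6 = -6 + 2*X*w)
((3 - 2)**2*S(-2, j(Q(6))))*(-3) = ((3 - 2)**2*(-6 + 2*(-45/4*0)*(-2)))*(-3) = (1**2*(-6 + 2*0*(-2)))*(-3) = (1*(-6 + 0))*(-3) = (1*(-6))*(-3) = -6*(-3) = 18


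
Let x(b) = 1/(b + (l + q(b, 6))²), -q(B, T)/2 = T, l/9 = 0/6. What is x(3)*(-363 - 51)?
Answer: -138/49 ≈ -2.8163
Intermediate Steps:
l = 0 (l = 9*(0/6) = 9*(0*(⅙)) = 9*0 = 0)
q(B, T) = -2*T
x(b) = 1/(144 + b) (x(b) = 1/(b + (0 - 2*6)²) = 1/(b + (0 - 12)²) = 1/(b + (-12)²) = 1/(b + 144) = 1/(144 + b))
x(3)*(-363 - 51) = (-363 - 51)/(144 + 3) = -414/147 = (1/147)*(-414) = -138/49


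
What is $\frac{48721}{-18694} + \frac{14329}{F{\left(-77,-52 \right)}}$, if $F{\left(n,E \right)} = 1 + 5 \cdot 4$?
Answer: $\frac{38120455}{56082} \approx 679.73$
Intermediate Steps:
$F{\left(n,E \right)} = 21$ ($F{\left(n,E \right)} = 1 + 20 = 21$)
$\frac{48721}{-18694} + \frac{14329}{F{\left(-77,-52 \right)}} = \frac{48721}{-18694} + \frac{14329}{21} = 48721 \left(- \frac{1}{18694}\right) + 14329 \cdot \frac{1}{21} = - \frac{48721}{18694} + \frac{2047}{3} = \frac{38120455}{56082}$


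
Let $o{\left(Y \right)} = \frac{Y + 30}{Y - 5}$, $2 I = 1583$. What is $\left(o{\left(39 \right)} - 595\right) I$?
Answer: $- \frac{31914863}{68} \approx -4.6934 \cdot 10^{5}$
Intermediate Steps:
$I = \frac{1583}{2}$ ($I = \frac{1}{2} \cdot 1583 = \frac{1583}{2} \approx 791.5$)
$o{\left(Y \right)} = \frac{30 + Y}{-5 + Y}$
$\left(o{\left(39 \right)} - 595\right) I = \left(\frac{30 + 39}{-5 + 39} - 595\right) \frac{1583}{2} = \left(\frac{1}{34} \cdot 69 - 595\right) \frac{1583}{2} = \left(\frac{69}{34} - 595\right) \frac{1583}{2} = \left(- \frac{20161}{34}\right) \frac{1583}{2} = - \frac{31914863}{68}$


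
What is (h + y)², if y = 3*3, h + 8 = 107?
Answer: 11664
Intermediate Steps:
h = 99 (h = -8 + 107 = 99)
y = 9
(h + y)² = (99 + 9)² = 108² = 11664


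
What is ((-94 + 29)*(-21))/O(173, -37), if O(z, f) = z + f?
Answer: 1365/136 ≈ 10.037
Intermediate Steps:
O(z, f) = f + z
((-94 + 29)*(-21))/O(173, -37) = ((-94 + 29)*(-21))/(-37 + 173) = -65*(-21)/136 = 1365*(1/136) = 1365/136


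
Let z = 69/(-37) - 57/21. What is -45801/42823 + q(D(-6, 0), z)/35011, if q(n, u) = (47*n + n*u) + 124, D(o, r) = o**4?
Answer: 195821957515/388312497727 ≈ 0.50429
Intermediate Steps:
z = -1186/259 (z = 69*(-1/37) - 57*1/21 = -69/37 - 19/7 = -1186/259 ≈ -4.5791)
q(n, u) = 124 + 47*n + n*u
-45801/42823 + q(D(-6, 0), z)/35011 = -45801/42823 + (124 + 47*(-6)**4 + (-6)**4*(-1186/259))/35011 = -45801*1/42823 + (124 + 47*1296 + 1296*(-1186/259))*(1/35011) = -45801/42823 + (124 + 60912 - 1537056/259)*(1/35011) = -45801/42823 + (14271268/259)*(1/35011) = -45801/42823 + 14271268/9067849 = 195821957515/388312497727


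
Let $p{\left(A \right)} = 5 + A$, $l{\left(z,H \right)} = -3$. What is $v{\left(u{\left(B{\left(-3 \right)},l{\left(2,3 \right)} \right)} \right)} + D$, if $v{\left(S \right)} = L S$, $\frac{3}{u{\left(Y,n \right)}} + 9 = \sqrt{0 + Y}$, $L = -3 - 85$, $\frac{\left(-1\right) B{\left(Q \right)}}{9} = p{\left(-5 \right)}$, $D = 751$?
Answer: $0$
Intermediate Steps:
$B{\left(Q \right)} = 0$ ($B{\left(Q \right)} = - 9 \left(5 - 5\right) = \left(-9\right) 0 = 0$)
$L = -88$
$u{\left(Y,n \right)} = \frac{3}{-9 + \sqrt{Y}}$ ($u{\left(Y,n \right)} = \frac{3}{-9 + \sqrt{0 + Y}} = \frac{3}{-9 + \sqrt{Y}}$)
$v{\left(S \right)} = - 88 S$
$v{\left(u{\left(B{\left(-3 \right)},l{\left(2,3 \right)} \right)} \right)} + D = - 88 \frac{3}{-9 + \sqrt{0}} + 751 = - 88 \frac{3}{-9 + 0} + 751 = - 88 \frac{3}{-9} + 751 = - 88 \cdot 3 \left(- \frac{1}{9}\right) + 751 = \left(-88\right) \left(- \frac{1}{3}\right) + 751 = \frac{88}{3} + 751 = \frac{2341}{3}$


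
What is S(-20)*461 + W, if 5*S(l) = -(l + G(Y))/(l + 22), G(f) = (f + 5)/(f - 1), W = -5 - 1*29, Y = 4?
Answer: 7497/10 ≈ 749.70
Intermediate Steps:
W = -34 (W = -5 - 29 = -34)
G(f) = (5 + f)/(-1 + f)
S(l) = -(3 + l)/(5*(22 + l)) (S(l) = (-(l + (5 + 4)/(-1 + 4))/(l + 22))/5 = (-(l + 9/3)/(22 + l))/5 = (-(l + (⅓)*9)/(22 + l))/5 = (-(l + 3)/(22 + l))/5 = (-(3 + l)/(22 + l))/5 = -(3 + l)/(5*(22 + l)))
S(-20)*461 + W = ((-3 - 1*(-20))/(5*(22 - 20)))*461 - 34 = ((⅕)*(-3 + 20)/2)*461 - 34 = ((⅕)*(½)*17)*461 - 34 = (17/10)*461 - 34 = 7837/10 - 34 = 7497/10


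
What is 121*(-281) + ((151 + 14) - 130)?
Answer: -33966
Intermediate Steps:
121*(-281) + ((151 + 14) - 130) = -34001 + (165 - 130) = -34001 + 35 = -33966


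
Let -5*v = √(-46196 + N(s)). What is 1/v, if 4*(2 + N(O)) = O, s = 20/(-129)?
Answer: 5*I*√768781563/5959547 ≈ 0.023263*I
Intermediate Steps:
s = -20/129 (s = 20*(-1/129) = -20/129 ≈ -0.15504)
N(O) = -2 + O/4
v = -I*√768781563/645 (v = -√(-46196 + (-2 + (¼)*(-20/129)))/5 = -√(-46196 + (-2 - 5/129))/5 = -√(-46196 - 263/129)/5 = -I*√768781563/645 ≈ -42.987*I)
1/v = 1/(-I*√768781563/645) = 5*I*√768781563/5959547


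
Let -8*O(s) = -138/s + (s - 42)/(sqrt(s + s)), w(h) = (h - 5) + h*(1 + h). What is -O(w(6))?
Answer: -69/172 + sqrt(86)/688 ≈ -0.38768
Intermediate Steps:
w(h) = -5 + h + h*(1 + h) (w(h) = (-5 + h) + h*(1 + h) = -5 + h + h*(1 + h))
O(s) = 69/(4*s) - sqrt(2)*(-42 + s)/(16*sqrt(s)) (O(s) = -(-138/s + (s - 42)/(sqrt(s + s)))/8 = -(-138/s + (-42 + s)/(sqrt(2*s)))/8 = -(-138/s + (-42 + s)/((sqrt(2)*sqrt(s))))/8 = -(-138/s + (-42 + s)*(sqrt(2)/(2*sqrt(s))))/8 = -(-138/s + sqrt(2)*(-42 + s)/(2*sqrt(s)))/8 = 69/(4*s) - sqrt(2)*(-42 + s)/(16*sqrt(s)))
-O(w(6)) = -(276*sqrt(-5 + 6**2 + 2*6) - sqrt(2)*(-5 + 6**2 + 2*6)**2 + 42*(-5 + 6**2 + 2*6)*sqrt(2))/(16*(-5 + 6**2 + 2*6)**(3/2)) = -(276*sqrt(-5 + 36 + 12) - sqrt(2)*(-5 + 36 + 12)**2 + 42*(-5 + 36 + 12)*sqrt(2))/(16*(-5 + 36 + 12)**(3/2)) = -(276*sqrt(43) - 1*sqrt(2)*43**2 + 42*43*sqrt(2))/(16*43**(3/2)) = -sqrt(43)/1849*(276*sqrt(43) - 1*sqrt(2)*1849 + 1806*sqrt(2))/16 = -sqrt(43)/1849*(276*sqrt(43) - 1849*sqrt(2) + 1806*sqrt(2))/16 = -sqrt(43)/1849*(-43*sqrt(2) + 276*sqrt(43))/16 = -sqrt(43)*(-43*sqrt(2) + 276*sqrt(43))/29584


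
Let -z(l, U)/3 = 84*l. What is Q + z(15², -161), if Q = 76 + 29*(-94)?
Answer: -59350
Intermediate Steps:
z(l, U) = -252*l
Q = -2650 (Q = 76 - 2726 = -2650)
Q + z(15², -161) = -2650 - 252*15² = -2650 - 252*225 = -2650 - 56700 = -59350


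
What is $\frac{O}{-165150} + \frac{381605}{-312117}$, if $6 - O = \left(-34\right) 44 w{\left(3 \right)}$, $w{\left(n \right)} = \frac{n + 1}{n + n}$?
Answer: $- \frac{6333522314}{5154612255} \approx -1.2287$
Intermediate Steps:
$w{\left(n \right)} = \frac{1 + n}{2 n}$
$O = \frac{3010}{3}$ ($O = 6 - \left(-34\right) 44 \frac{1 + 3}{2 \cdot 3} = 6 - - 1496 \cdot \frac{1}{2} \cdot \frac{1}{3} \cdot 4 = 6 - \left(-1496\right) \frac{2}{3} = 6 - - \frac{2992}{3} = 6 + \frac{2992}{3} = \frac{3010}{3} \approx 1003.3$)
$\frac{O}{-165150} + \frac{381605}{-312117} = \frac{3010}{3 \left(-165150\right)} + \frac{381605}{-312117} = \frac{3010}{3} \left(- \frac{1}{165150}\right) + 381605 \left(- \frac{1}{312117}\right) = - \frac{301}{49545} - \frac{381605}{312117} = - \frac{6333522314}{5154612255}$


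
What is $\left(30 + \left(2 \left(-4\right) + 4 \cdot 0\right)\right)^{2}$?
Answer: $484$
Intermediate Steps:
$\left(30 + \left(2 \left(-4\right) + 4 \cdot 0\right)\right)^{2} = \left(30 + \left(-8 + 0\right)\right)^{2} = \left(30 - 8\right)^{2} = 22^{2} = 484$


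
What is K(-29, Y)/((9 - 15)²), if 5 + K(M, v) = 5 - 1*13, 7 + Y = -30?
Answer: -13/36 ≈ -0.36111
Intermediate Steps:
Y = -37 (Y = -7 - 30 = -37)
K(M, v) = -13 (K(M, v) = -5 + (5 - 1*13) = -5 + (5 - 13) = -5 - 8 = -13)
K(-29, Y)/((9 - 15)²) = -13/(9 - 15)² = -13/((-6)²) = -13/36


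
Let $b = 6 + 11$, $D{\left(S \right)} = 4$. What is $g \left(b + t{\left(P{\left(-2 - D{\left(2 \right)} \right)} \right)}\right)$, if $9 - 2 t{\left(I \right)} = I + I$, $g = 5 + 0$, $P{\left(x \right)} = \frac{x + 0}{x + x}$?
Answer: $105$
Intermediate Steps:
$b = 17$
$P{\left(x \right)} = \frac{1}{2}$ ($P{\left(x \right)} = \frac{x}{2 x} = x \frac{1}{2 x} = \frac{1}{2}$)
$g = 5$
$t{\left(I \right)} = \frac{9}{2} - I$ ($t{\left(I \right)} = \frac{9}{2} - \frac{I + I}{2} = \frac{9}{2} - \frac{2 I}{2} = \frac{9}{2} - I$)
$g \left(b + t{\left(P{\left(-2 - D{\left(2 \right)} \right)} \right)}\right) = 5 \left(17 + \left(\frac{9}{2} - \frac{1}{2}\right)\right) = 5 \left(17 + 4\right) = 5 \cdot 21 = 105$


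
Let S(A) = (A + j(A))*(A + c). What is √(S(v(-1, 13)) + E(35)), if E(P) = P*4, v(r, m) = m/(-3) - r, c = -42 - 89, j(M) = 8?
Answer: I*√4382/3 ≈ 22.066*I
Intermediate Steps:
c = -131
v(r, m) = -r - m/3 (v(r, m) = m*(-⅓) - r = -m/3 - r = -r - m/3)
S(A) = (-131 + A)*(8 + A) (S(A) = (A + 8)*(A - 131) = (8 + A)*(-131 + A) = (-131 + A)*(8 + A))
E(P) = 4*P
√(S(v(-1, 13)) + E(35)) = √((-1048 + (-1*(-1) - ⅓*13)² - 123*(-1*(-1) - ⅓*13)) + 4*35) = √((-1048 + (1 - 13/3)² - 123*(1 - 13/3)) + 140) = √((-1048 + (-10/3)² - 123*(-10/3)) + 140) = √((-1048 + 100/9 + 410) + 140) = √(-5642/9 + 140) = √(-4382/9) = I*√4382/3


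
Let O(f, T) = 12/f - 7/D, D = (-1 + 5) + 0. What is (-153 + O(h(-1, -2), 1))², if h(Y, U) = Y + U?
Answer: 403225/16 ≈ 25202.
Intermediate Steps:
D = 4 (D = 4 + 0 = 4)
h(Y, U) = U + Y
O(f, T) = -7/4 + 12/f (O(f, T) = 12/f - 7/4 = -7/4 + 12/f)
(-153 + O(h(-1, -2), 1))² = (-153 + (-7/4 + 12/(-2 - 1)))² = (-153 + (-7/4 + 12/(-3)))² = (-153 + (-7/4 + 12*(-⅓)))² = (-153 + (-7/4 - 4))² = (-153 - 23/4)² = (-635/4)² = 403225/16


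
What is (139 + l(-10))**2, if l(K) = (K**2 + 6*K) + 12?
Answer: 36481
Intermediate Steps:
l(K) = 12 + K**2 + 6*K
(139 + l(-10))**2 = (139 + (12 + (-10)**2 + 6*(-10)))**2 = (139 + (12 + 100 - 60))**2 = (139 + 52)**2 = 191**2 = 36481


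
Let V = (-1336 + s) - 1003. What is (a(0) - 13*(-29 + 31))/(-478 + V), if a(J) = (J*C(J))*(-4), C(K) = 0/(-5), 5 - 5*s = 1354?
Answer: 65/7717 ≈ 0.0084230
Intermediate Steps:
s = -1349/5 (s = 1 - 1/5*1354 = 1 - 1354/5 = -1349/5 ≈ -269.80)
C(K) = 0 (C(K) = 0*(-1/5) = 0)
V = -13044/5 (V = (-1336 - 1349/5) - 1003 = -8029/5 - 1003 = -13044/5 ≈ -2608.8)
a(J) = 0 (a(J) = (J*0)*(-4) = 0*(-4) = 0)
(a(0) - 13*(-29 + 31))/(-478 + V) = (0 - 13*(-29 + 31))/(-478 - 13044/5) = (0 - 13*2)/(-15434/5) = (0 - 26)*(-5/15434) = -26*(-5/15434) = 65/7717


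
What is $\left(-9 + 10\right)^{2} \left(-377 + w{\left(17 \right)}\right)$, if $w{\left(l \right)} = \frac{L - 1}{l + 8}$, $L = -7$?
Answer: $- \frac{9433}{25} \approx -377.32$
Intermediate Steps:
$w{\left(l \right)} = - \frac{8}{8 + l}$ ($w{\left(l \right)} = \frac{-7 - 1}{l + 8} = - \frac{8}{8 + l}$)
$\left(-9 + 10\right)^{2} \left(-377 + w{\left(17 \right)}\right) = \left(-9 + 10\right)^{2} \left(-377 - \frac{8}{8 + 17}\right) = 1^{2} \left(-377 - \frac{8}{25}\right) = 1 \left(-377 - \frac{8}{25}\right) = 1 \left(- \frac{9433}{25}\right) = - \frac{9433}{25}$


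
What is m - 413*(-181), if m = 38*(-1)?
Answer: 74715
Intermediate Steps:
m = -38
m - 413*(-181) = -38 - 413*(-181) = -38 + 74753 = 74715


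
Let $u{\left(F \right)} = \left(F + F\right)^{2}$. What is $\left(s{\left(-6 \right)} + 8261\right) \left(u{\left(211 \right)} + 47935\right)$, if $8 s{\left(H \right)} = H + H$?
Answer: $\frac{3733607861}{2} \approx 1.8668 \cdot 10^{9}$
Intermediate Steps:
$u{\left(F \right)} = 4 F^{2}$ ($u{\left(F \right)} = \left(2 F\right)^{2} = 4 F^{2}$)
$s{\left(H \right)} = \frac{H}{4}$ ($s{\left(H \right)} = \frac{H + H}{8} = \frac{2 H}{8} = \frac{H}{4}$)
$\left(s{\left(-6 \right)} + 8261\right) \left(u{\left(211 \right)} + 47935\right) = \left(\frac{1}{4} \left(-6\right) + 8261\right) \left(4 \cdot 211^{2} + 47935\right) = \left(- \frac{3}{2} + 8261\right) \left(4 \cdot 44521 + 47935\right) = \frac{16519 \left(178084 + 47935\right)}{2} = \frac{16519}{2} \cdot 226019 = \frac{3733607861}{2}$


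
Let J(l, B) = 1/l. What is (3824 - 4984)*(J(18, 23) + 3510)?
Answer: -36644980/9 ≈ -4.0717e+6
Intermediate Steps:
(3824 - 4984)*(J(18, 23) + 3510) = (3824 - 4984)*(1/18 + 3510) = -1160*(1/18 + 3510) = -1160*63181/18 = -36644980/9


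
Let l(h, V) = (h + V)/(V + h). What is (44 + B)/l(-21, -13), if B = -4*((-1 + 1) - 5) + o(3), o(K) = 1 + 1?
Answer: 66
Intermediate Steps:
o(K) = 2
l(h, V) = 1 (l(h, V) = (V + h)/(V + h) = 1)
B = 22 (B = -4*((-1 + 1) - 5) + 2 = -4*(0 - 5) + 2 = -4*(-5) + 2 = 20 + 2 = 22)
(44 + B)/l(-21, -13) = (44 + 22)/1 = 66*1 = 66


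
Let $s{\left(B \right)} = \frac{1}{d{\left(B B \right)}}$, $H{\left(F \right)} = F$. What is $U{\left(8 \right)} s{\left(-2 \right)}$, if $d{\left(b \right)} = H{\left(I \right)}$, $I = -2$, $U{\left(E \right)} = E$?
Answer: $-4$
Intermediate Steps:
$d{\left(b \right)} = -2$
$s{\left(B \right)} = - \frac{1}{2}$ ($s{\left(B \right)} = \frac{1}{-2} = - \frac{1}{2}$)
$U{\left(8 \right)} s{\left(-2 \right)} = 8 \left(- \frac{1}{2}\right) = -4$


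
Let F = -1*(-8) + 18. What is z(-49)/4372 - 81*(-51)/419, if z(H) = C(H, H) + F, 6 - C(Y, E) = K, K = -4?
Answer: 4518954/457967 ≈ 9.8674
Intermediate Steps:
C(Y, E) = 10 (C(Y, E) = 6 - 1*(-4) = 6 + 4 = 10)
F = 26 (F = 8 + 18 = 26)
z(H) = 36 (z(H) = 10 + 26 = 36)
z(-49)/4372 - 81*(-51)/419 = 36/4372 - 81*(-51)/419 = 36*(1/4372) + 4131*(1/419) = 9/1093 + 4131/419 = 4518954/457967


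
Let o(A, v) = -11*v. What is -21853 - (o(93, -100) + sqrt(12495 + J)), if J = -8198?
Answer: -22953 - sqrt(4297) ≈ -23019.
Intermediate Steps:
-21853 - (o(93, -100) + sqrt(12495 + J)) = -21853 - (-11*(-100) + sqrt(12495 - 8198)) = -21853 - (1100 + sqrt(4297)) = -21853 + (-1100 - sqrt(4297)) = -22953 - sqrt(4297)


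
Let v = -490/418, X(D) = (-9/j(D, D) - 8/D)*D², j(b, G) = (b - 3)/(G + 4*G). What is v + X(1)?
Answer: 5571/418 ≈ 13.328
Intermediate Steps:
j(b, G) = (-3 + b)/(5*G) (j(b, G) = (-3 + b)/((5*G)) = (-3 + b)*(1/(5*G)) = (-3 + b)/(5*G))
X(D) = D²*(-8/D - 45*D/(-3 + D)) (X(D) = (-9*5*D/(-3 + D) - 8/D)*D² = (-45*D/(-3 + D) - 8/D)*D² = (-8/D - 45*D/(-3 + D))*D² = D²*(-8/D - 45*D/(-3 + D)))
v = -245/209 (v = -490*1/418 = -245/209 ≈ -1.1722)
v + X(1) = -245/209 + 1*(24 - 45*1² - 8*1)/(-3 + 1) = -245/209 + 1*(24 - 45*1 - 8)/(-2) = -245/209 + 1*(-½)*(24 - 45 - 8) = -245/209 + 1*(-½)*(-29) = -245/209 + 29/2 = 5571/418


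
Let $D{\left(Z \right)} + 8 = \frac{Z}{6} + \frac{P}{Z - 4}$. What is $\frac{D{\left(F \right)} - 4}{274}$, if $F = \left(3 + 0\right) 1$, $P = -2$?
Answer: $- \frac{19}{548} \approx -0.034672$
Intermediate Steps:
$F = 3$ ($F = 3 \cdot 1 = 3$)
$D{\left(Z \right)} = -8 - \frac{2}{-4 + Z} + \frac{Z}{6}$ ($D{\left(Z \right)} = -8 + \left(\frac{Z}{6} - \frac{2}{Z - 4}\right) = -8 + \left(Z \frac{1}{6} - \frac{2}{Z - 4}\right) = -8 + \left(\frac{Z}{6} - \frac{2}{-4 + Z}\right) = -8 + \left(- \frac{2}{-4 + Z} + \frac{Z}{6}\right) = -8 - \frac{2}{-4 + Z} + \frac{Z}{6}$)
$\frac{D{\left(F \right)} - 4}{274} = \frac{\frac{180 + 3^{2} - 156}{6 \left(-4 + 3\right)} - 4}{274} = \left(\frac{180 + 9 - 156}{6 \left(-1\right)} - 4\right) \frac{1}{274} = \left(\frac{1}{6} \left(-1\right) 33 - 4\right) \frac{1}{274} = \left(- \frac{11}{2} - 4\right) \frac{1}{274} = \left(- \frac{19}{2}\right) \frac{1}{274} = - \frac{19}{548}$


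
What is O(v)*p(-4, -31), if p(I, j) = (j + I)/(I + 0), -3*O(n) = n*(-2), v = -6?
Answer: -35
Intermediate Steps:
O(n) = 2*n/3 (O(n) = -n*(-2)/3 = -(-2)*n/3 = 2*n/3)
p(I, j) = (I + j)/I
O(v)*p(-4, -31) = ((⅔)*(-6))*((-4 - 31)/(-4)) = -(-1)*(-35) = -4*35/4 = -35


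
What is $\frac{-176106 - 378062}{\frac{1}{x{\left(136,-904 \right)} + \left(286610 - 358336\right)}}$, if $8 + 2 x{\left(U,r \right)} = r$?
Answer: $40000954576$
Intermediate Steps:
$x{\left(U,r \right)} = -4 + \frac{r}{2}$
$\frac{-176106 - 378062}{\frac{1}{x{\left(136,-904 \right)} + \left(286610 - 358336\right)}} = \frac{-176106 - 378062}{\frac{1}{\left(-4 + \frac{1}{2} \left(-904\right)\right) + \left(286610 - 358336\right)}} = \frac{-176106 - 378062}{\frac{1}{\left(-4 - 452\right) - 71726}} = - \frac{554168}{\frac{1}{-456 - 71726}} = - \frac{554168}{\frac{1}{-72182}} = - \frac{554168}{- \frac{1}{72182}} = \left(-554168\right) \left(-72182\right) = 40000954576$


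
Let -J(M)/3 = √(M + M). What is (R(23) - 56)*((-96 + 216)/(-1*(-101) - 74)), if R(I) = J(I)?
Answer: -2240/9 - 40*√46/3 ≈ -339.32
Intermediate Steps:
J(M) = -3*√2*√M (J(M) = -3*√(M + M) = -3*√2*√M)
R(I) = -3*√2*√I
(R(23) - 56)*((-96 + 216)/(-1*(-101) - 74)) = (-3*√2*√23 - 56)*((-96 + 216)/(-1*(-101) - 74)) = (-3*√46 - 56)*(120/(101 - 74)) = (-56 - 3*√46)*(120/27) = (-56 - 3*√46)*(120*(1/27)) = (-56 - 3*√46)*(40/9) = -2240/9 - 40*√46/3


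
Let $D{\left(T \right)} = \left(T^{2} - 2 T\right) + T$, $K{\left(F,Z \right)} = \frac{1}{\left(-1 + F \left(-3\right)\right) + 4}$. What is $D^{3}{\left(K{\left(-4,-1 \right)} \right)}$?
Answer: $- \frac{2744}{11390625} \approx -0.0002409$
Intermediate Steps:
$K{\left(F,Z \right)} = \frac{1}{3 - 3 F}$ ($K{\left(F,Z \right)} = \frac{1}{\left(-1 - 3 F\right) + 4} = \frac{1}{3 - 3 F}$)
$D{\left(T \right)} = T^{2} - T$
$D^{3}{\left(K{\left(-4,-1 \right)} \right)} = \left(- \frac{1}{-3 + 3 \left(-4\right)} \left(-1 - \frac{1}{-3 + 3 \left(-4\right)}\right)\right)^{3} = \left(- \frac{1}{-3 - 12} \left(-1 - \frac{1}{-3 - 12}\right)\right)^{3} = \left(- \frac{1}{-15} \left(-1 - \frac{1}{-15}\right)\right)^{3} = \left(\left(-1\right) \left(- \frac{1}{15}\right) \left(-1 - - \frac{1}{15}\right)\right)^{3} = \left(\frac{-1 + \frac{1}{15}}{15}\right)^{3} = \left(\frac{1}{15} \left(- \frac{14}{15}\right)\right)^{3} = \left(- \frac{14}{225}\right)^{3} = - \frac{2744}{11390625}$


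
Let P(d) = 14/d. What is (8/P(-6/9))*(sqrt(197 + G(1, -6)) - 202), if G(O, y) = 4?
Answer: 1616/21 - 8*sqrt(201)/21 ≈ 71.551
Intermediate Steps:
(8/P(-6/9))*(sqrt(197 + G(1, -6)) - 202) = (8/((14/((-6/9)))))*(sqrt(197 + 4) - 202) = (8/((14/((-6*1/9)))))*(sqrt(201) - 202) = (8/((14/(-2/3))))*(-202 + sqrt(201)) = (8/((14*(-3/2))))*(-202 + sqrt(201)) = (8/(-21))*(-202 + sqrt(201)) = (8*(-1/21))*(-202 + sqrt(201)) = -8*(-202 + sqrt(201))/21 = 1616/21 - 8*sqrt(201)/21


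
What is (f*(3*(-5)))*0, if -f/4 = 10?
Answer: 0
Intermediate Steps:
f = -40 (f = -4*10 = -40)
(f*(3*(-5)))*0 = -120*(-5)*0 = -40*(-15)*0 = 600*0 = 0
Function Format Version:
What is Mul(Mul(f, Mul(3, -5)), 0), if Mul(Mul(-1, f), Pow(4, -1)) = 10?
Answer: 0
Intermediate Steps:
f = -40 (f = Mul(-4, 10) = -40)
Mul(Mul(f, Mul(3, -5)), 0) = Mul(Mul(-40, Mul(3, -5)), 0) = Mul(Mul(-40, -15), 0) = Mul(600, 0) = 0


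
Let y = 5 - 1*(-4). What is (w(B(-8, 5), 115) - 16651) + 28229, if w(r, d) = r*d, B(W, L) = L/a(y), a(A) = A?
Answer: 104777/9 ≈ 11642.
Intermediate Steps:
y = 9 (y = 5 + 4 = 9)
B(W, L) = L/9
w(r, d) = d*r
(w(B(-8, 5), 115) - 16651) + 28229 = (115*((1/9)*5) - 16651) + 28229 = (115*(5/9) - 16651) + 28229 = (575/9 - 16651) + 28229 = -149284/9 + 28229 = 104777/9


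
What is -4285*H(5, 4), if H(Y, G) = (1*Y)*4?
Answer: -85700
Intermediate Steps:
H(Y, G) = 4*Y (H(Y, G) = Y*4 = 4*Y)
-4285*H(5, 4) = -17140*5 = -4285*20 = -85700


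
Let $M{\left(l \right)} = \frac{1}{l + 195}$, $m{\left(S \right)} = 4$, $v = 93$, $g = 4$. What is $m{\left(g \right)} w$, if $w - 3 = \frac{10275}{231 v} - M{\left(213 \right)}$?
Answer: $\frac{1128367}{81158} \approx 13.903$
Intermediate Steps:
$M{\left(l \right)} = \frac{1}{195 + l}$
$w = \frac{1128367}{324632}$ ($w = 3 + \left(\frac{10275}{231 \cdot 93} - \frac{1}{195 + 213}\right) = 3 + \left(\frac{10275}{21483} - \frac{1}{408}\right) = 3 + \left(10275 \cdot \frac{1}{21483} - \frac{1}{408}\right) = 3 + \left(\frac{3425}{7161} - \frac{1}{408}\right) = 3 + \frac{154471}{324632} = \frac{1128367}{324632} \approx 3.4758$)
$m{\left(g \right)} w = 4 \cdot \frac{1128367}{324632} = \frac{1128367}{81158}$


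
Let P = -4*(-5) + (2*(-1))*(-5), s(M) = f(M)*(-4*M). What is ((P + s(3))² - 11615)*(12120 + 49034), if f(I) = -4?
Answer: -338242774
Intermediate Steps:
s(M) = 16*M (s(M) = -(-16)*M = 16*M)
P = 30 (P = 20 - 2*(-5) = 20 + 10 = 30)
((P + s(3))² - 11615)*(12120 + 49034) = ((30 + 16*3)² - 11615)*(12120 + 49034) = ((30 + 48)² - 11615)*61154 = (78² - 11615)*61154 = (6084 - 11615)*61154 = -5531*61154 = -338242774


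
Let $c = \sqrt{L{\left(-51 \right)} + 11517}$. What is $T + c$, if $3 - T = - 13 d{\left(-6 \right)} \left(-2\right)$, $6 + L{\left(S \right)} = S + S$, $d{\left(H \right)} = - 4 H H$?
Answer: $3747 + \sqrt{11409} \approx 3853.8$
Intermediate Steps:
$d{\left(H \right)} = - 4 H^{2}$
$L{\left(S \right)} = -6 + 2 S$ ($L{\left(S \right)} = -6 + \left(S + S\right) = -6 + 2 S$)
$c = \sqrt{11409}$ ($c = \sqrt{\left(-6 + 2 \left(-51\right)\right) + 11517} = \sqrt{\left(-6 - 102\right) + 11517} = \sqrt{-108 + 11517} = \sqrt{11409} \approx 106.81$)
$T = 3747$ ($T = 3 - - 13 \left(- 4 \left(-6\right)^{2}\right) \left(-2\right) = 3 - - 13 \left(\left(-4\right) 36\right) \left(-2\right) = 3 - \left(-13\right) \left(-144\right) \left(-2\right) = 3 - 1872 \left(-2\right) = 3 - -3744 = 3 + 3744 = 3747$)
$T + c = 3747 + \sqrt{11409}$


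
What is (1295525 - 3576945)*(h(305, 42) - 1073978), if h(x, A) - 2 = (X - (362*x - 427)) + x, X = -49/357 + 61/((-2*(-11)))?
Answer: 1514927707690010/561 ≈ 2.7004e+12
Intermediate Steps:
X = 2957/1122 (X = -49*1/357 + 61/22 = -7/51 + 61*(1/22) = -7/51 + 61/22 = 2957/1122 ≈ 2.6355)
h(x, A) = 484295/1122 - 361*x (h(x, A) = 2 + ((2957/1122 - (362*x - 427)) + x) = 2 + ((2957/1122 - (-427 + 362*x)) + x) = 2 + ((2957/1122 + (427 - 362*x)) + x) = 2 + ((482051/1122 - 362*x) + x) = 2 + (482051/1122 - 361*x) = 484295/1122 - 361*x)
(1295525 - 3576945)*(h(305, 42) - 1073978) = (1295525 - 3576945)*((484295/1122 - 361*305) - 1073978) = -2281420*((484295/1122 - 110105) - 1073978) = -2281420*(-123053515/1122 - 1073978) = -2281420*(-1328056831/1122) = 1514927707690010/561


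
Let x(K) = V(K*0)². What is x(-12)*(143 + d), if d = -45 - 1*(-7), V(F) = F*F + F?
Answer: 0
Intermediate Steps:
V(F) = F + F² (V(F) = F² + F = F + F²)
x(K) = 0 (x(K) = ((K*0)*(1 + K*0))² = (0*(1 + 0))² = (0*1)² = 0² = 0)
d = -38 (d = -45 + 7 = -38)
x(-12)*(143 + d) = 0*(143 - 38) = 0*105 = 0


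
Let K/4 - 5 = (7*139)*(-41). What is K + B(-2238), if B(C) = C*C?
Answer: 4849092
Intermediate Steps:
B(C) = C²
K = -159552 (K = 20 + 4*((7*139)*(-41)) = 20 + 4*(973*(-41)) = 20 + 4*(-39893) = 20 - 159572 = -159552)
K + B(-2238) = -159552 + (-2238)² = -159552 + 5008644 = 4849092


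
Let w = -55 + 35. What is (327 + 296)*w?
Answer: -12460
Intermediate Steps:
w = -20
(327 + 296)*w = (327 + 296)*(-20) = 623*(-20) = -12460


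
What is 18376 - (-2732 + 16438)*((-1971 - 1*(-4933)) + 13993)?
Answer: -232366854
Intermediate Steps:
18376 - (-2732 + 16438)*((-1971 - 1*(-4933)) + 13993) = 18376 - 13706*((-1971 + 4933) + 13993) = 18376 - 13706*(2962 + 13993) = 18376 - 13706*16955 = 18376 - 1*232385230 = 18376 - 232385230 = -232366854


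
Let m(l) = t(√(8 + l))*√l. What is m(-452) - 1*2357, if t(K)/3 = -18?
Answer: -2357 - 108*I*√113 ≈ -2357.0 - 1148.1*I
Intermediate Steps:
t(K) = -54 (t(K) = 3*(-18) = -54)
m(l) = -54*√l
m(-452) - 1*2357 = -108*I*√113 - 1*2357 = -108*I*√113 - 2357 = -2357 - 108*I*√113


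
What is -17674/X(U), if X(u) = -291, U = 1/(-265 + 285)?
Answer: 17674/291 ≈ 60.735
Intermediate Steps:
U = 1/20 ≈ 0.050000
-17674/X(U) = -17674/(-291) = -17674*(-1/291) = 17674/291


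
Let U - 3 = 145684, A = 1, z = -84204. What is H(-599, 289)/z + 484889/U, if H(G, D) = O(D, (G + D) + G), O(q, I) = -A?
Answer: 40829739043/12267428148 ≈ 3.3283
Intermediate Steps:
U = 145687 (U = 3 + 145684 = 145687)
O(q, I) = -1 (O(q, I) = -1*1 = -1)
H(G, D) = -1
H(-599, 289)/z + 484889/U = -1/(-84204) + 484889/145687 = -1*(-1/84204) + 484889*(1/145687) = 1/84204 + 484889/145687 = 40829739043/12267428148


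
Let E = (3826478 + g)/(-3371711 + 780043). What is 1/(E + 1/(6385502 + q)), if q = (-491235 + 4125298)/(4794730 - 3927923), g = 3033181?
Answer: -14344886179844013236/37968220375998289567 ≈ -0.37781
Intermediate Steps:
q = 3634063/866807 ≈ 4.1925
E = -6859659/2591668 (E = (3826478 + 3033181)/(-3371711 + 780043) = 6859659/(-2591668) = 6859659*(-1/2591668) = -6859659/2591668 ≈ -2.6468)
1/(E + 1/(6385502 + q)) = 1/(-6859659/2591668 + 1/(6385502 + 3634063/866807)) = 1/(-6859659/2591668 + 1/(5535001466177/866807)) = 1/(-6859659/2591668 + 866807/5535001466177) = 1/(-37968220375998289567/14344886179844013236) = -14344886179844013236/37968220375998289567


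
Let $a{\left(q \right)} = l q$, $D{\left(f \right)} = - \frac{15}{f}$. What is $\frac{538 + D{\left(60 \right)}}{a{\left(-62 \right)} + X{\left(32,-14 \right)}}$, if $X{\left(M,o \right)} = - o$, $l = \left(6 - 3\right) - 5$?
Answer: $\frac{717}{184} \approx 3.8967$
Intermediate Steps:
$l = -2$ ($l = 3 - 5 = -2$)
$a{\left(q \right)} = - 2 q$
$\frac{538 + D{\left(60 \right)}}{a{\left(-62 \right)} + X{\left(32,-14 \right)}} = \frac{538 - \frac{15}{60}}{\left(-2\right) \left(-62\right) - -14} = \frac{538 - \frac{1}{4}}{124 + 14} = \frac{538 - \frac{1}{4}}{138} = \frac{2151}{4} \cdot \frac{1}{138} = \frac{717}{184}$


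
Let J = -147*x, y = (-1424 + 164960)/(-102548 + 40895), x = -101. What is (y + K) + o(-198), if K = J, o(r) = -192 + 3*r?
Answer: 288913099/20551 ≈ 14058.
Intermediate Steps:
y = -54512/20551 (y = 163536/(-61653) = 163536*(-1/61653) = -54512/20551 ≈ -2.6525)
J = 14847 (J = -147*(-101) = 14847)
K = 14847
(y + K) + o(-198) = (-54512/20551 + 14847) + (-192 + 3*(-198)) = 305066185/20551 + (-192 - 594) = 305066185/20551 - 786 = 288913099/20551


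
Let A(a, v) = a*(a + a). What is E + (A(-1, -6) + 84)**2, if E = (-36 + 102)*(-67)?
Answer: 2974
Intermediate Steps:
A(a, v) = 2*a**2 (A(a, v) = a*(2*a) = 2*a**2)
E = -4422 (E = 66*(-67) = -4422)
E + (A(-1, -6) + 84)**2 = -4422 + (2*(-1)**2 + 84)**2 = -4422 + (2*1 + 84)**2 = -4422 + (2 + 84)**2 = -4422 + 86**2 = -4422 + 7396 = 2974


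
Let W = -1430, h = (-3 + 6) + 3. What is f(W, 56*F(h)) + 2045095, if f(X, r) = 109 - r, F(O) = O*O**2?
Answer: 2033108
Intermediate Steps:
h = 6 (h = 3 + 3 = 6)
F(O) = O**3
f(W, 56*F(h)) + 2045095 = (109 - 56*6**3) + 2045095 = (109 - 56*216) + 2045095 = (109 - 1*12096) + 2045095 = (109 - 12096) + 2045095 = -11987 + 2045095 = 2033108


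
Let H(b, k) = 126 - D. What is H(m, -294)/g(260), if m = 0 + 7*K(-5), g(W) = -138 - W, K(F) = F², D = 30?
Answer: -48/199 ≈ -0.24121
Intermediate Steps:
m = 175 (m = 0 + 7*(-5)² = 0 + 7*25 = 0 + 175 = 175)
H(b, k) = 96 (H(b, k) = 126 - 1*30 = 126 - 30 = 96)
H(m, -294)/g(260) = 96/(-138 - 1*260) = 96/(-138 - 260) = 96/(-398) = 96*(-1/398) = -48/199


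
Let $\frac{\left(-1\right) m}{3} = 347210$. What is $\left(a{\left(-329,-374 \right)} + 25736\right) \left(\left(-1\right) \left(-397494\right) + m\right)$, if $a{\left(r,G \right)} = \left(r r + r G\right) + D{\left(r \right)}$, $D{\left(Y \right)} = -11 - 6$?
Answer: $-165546816816$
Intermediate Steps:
$D{\left(Y \right)} = -17$ ($D{\left(Y \right)} = -11 - 6 = -17$)
$m = -1041630$ ($m = \left(-3\right) 347210 = -1041630$)
$a{\left(r,G \right)} = -17 + r^{2} + G r$ ($a{\left(r,G \right)} = \left(r r + r G\right) - 17 = \left(r^{2} + G r\right) - 17 = -17 + r^{2} + G r$)
$\left(a{\left(-329,-374 \right)} + 25736\right) \left(\left(-1\right) \left(-397494\right) + m\right) = \left(\left(-17 + \left(-329\right)^{2} - -123046\right) + 25736\right) \left(\left(-1\right) \left(-397494\right) - 1041630\right) = \left(\left(-17 + 108241 + 123046\right) + 25736\right) \left(397494 - 1041630\right) = \left(231270 + 25736\right) \left(-644136\right) = 257006 \left(-644136\right) = -165546816816$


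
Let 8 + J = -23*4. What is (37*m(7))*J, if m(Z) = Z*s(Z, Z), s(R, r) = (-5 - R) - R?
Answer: 492100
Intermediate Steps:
s(R, r) = -5 - 2*R
J = -100 (J = -8 - 23*4 = -8 - 92 = -100)
m(Z) = Z*(-5 - 2*Z)
(37*m(7))*J = (37*(-1*7*(5 + 2*7)))*(-100) = (37*(-1*7*(5 + 14)))*(-100) = (37*(-1*7*19))*(-100) = (37*(-133))*(-100) = -4921*(-100) = 492100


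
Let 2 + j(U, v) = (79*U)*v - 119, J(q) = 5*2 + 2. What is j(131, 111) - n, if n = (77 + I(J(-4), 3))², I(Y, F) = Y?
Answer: 1140697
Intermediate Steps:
J(q) = 12 (J(q) = 10 + 2 = 12)
j(U, v) = -121 + 79*U*v (j(U, v) = -2 + ((79*U)*v - 119) = -2 + (79*U*v - 119) = -2 + (-119 + 79*U*v) = -121 + 79*U*v)
n = 7921 (n = (77 + 12)² = 89² = 7921)
j(131, 111) - n = (-121 + 79*131*111) - 1*7921 = (-121 + 1148739) - 7921 = 1148618 - 7921 = 1140697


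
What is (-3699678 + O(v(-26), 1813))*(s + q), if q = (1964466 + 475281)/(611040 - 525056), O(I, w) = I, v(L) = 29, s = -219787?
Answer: 69907552545992989/85984 ≈ 8.1303e+11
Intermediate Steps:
q = 2439747/85984 ≈ 28.374
(-3699678 + O(v(-26), 1813))*(s + q) = (-3699678 + 29)*(-219787 + 2439747/85984) = -3699649*(-18895725661/85984) = 69907552545992989/85984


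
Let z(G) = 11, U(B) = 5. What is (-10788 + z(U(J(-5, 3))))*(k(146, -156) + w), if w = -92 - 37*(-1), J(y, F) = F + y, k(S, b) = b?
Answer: 2273947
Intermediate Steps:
w = -55 (w = -92 + 37 = -55)
(-10788 + z(U(J(-5, 3))))*(k(146, -156) + w) = (-10788 + 11)*(-156 - 55) = -10777*(-211) = 2273947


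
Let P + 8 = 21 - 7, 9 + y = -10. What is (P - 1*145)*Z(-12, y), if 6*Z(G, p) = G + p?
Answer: 4309/6 ≈ 718.17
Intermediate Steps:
y = -19 (y = -9 - 10 = -19)
Z(G, p) = G/6 + p/6 (Z(G, p) = (G + p)/6 = G/6 + p/6)
P = 6 (P = -8 + (21 - 7) = -8 + 14 = 6)
(P - 1*145)*Z(-12, y) = (6 - 1*145)*((1/6)*(-12) + (1/6)*(-19)) = (6 - 145)*(-2 - 19/6) = -139*(-31/6) = 4309/6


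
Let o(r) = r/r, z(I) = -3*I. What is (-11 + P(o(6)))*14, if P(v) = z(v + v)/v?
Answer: -238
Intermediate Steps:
o(r) = 1
P(v) = -6 (P(v) = (-3*(v + v))/v = (-6*v)/v = -6)
(-11 + P(o(6)))*14 = (-11 - 6)*14 = -17*14 = -238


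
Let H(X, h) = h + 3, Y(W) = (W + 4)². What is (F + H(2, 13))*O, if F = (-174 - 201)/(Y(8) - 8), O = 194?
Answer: 174697/68 ≈ 2569.1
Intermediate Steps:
Y(W) = (4 + W)²
F = -375/136 (F = (-174 - 201)/((4 + 8)² - 8) = -375/(12² - 8) = -375/(144 - 8) = -375/136 ≈ -2.7574)
H(X, h) = 3 + h
(F + H(2, 13))*O = (-375/136 + (3 + 13))*194 = (-375/136 + 16)*194 = (1801/136)*194 = 174697/68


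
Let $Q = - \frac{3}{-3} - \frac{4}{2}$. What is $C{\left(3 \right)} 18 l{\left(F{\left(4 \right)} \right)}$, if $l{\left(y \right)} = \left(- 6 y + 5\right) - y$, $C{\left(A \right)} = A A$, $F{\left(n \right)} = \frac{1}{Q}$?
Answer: $1944$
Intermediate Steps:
$Q = -1$ ($Q = \left(-3\right) \left(- \frac{1}{3}\right) - 2 = 1 - 2 = -1$)
$F{\left(n \right)} = -1$ ($F{\left(n \right)} = \frac{1}{-1} = -1$)
$C{\left(A \right)} = A^{2}$
$l{\left(y \right)} = 5 - 7 y$ ($l{\left(y \right)} = \left(5 - 6 y\right) - y = 5 - 7 y$)
$C{\left(3 \right)} 18 l{\left(F{\left(4 \right)} \right)} = 3^{2} \cdot 18 \left(5 - -7\right) = 9 \cdot 18 \left(5 + 7\right) = 162 \cdot 12 = 1944$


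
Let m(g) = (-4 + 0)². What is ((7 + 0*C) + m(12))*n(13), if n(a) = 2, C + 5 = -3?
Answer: 46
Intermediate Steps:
C = -8 (C = -5 - 3 = -8)
m(g) = 16 (m(g) = (-4)² = 16)
((7 + 0*C) + m(12))*n(13) = ((7 + 0*(-8)) + 16)*2 = ((7 + 0) + 16)*2 = (7 + 16)*2 = 23*2 = 46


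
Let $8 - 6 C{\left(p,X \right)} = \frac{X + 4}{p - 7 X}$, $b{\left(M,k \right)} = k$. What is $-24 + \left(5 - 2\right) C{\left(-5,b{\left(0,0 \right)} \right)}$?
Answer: $- \frac{98}{5} \approx -19.6$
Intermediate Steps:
$C{\left(p,X \right)} = \frac{4}{3} - \frac{4 + X}{6 \left(p - 7 X\right)}$ ($C{\left(p,X \right)} = \frac{4}{3} - \frac{\left(X + 4\right) \frac{1}{p - 7 X}}{6} = \frac{4}{3} - \frac{\left(4 + X\right) \frac{1}{p - 7 X}}{6} = \frac{4}{3} - \frac{\frac{1}{p - 7 X} \left(4 + X\right)}{6} = \frac{4}{3} - \frac{4 + X}{6 \left(p - 7 X\right)}$)
$-24 + \left(5 - 2\right) C{\left(-5,b{\left(0,0 \right)} \right)} = -24 + \left(5 - 2\right) \frac{4 - -40 + 57 \cdot 0}{6 \left(\left(-1\right) \left(-5\right) + 7 \cdot 0\right)} = -24 + \left(5 - 2\right) \frac{4 + 40 + 0}{6 \left(5 + 0\right)} = -24 + 3 \cdot \frac{1}{6} \cdot \frac{1}{5} \cdot 44 = -24 + 3 \cdot \frac{22}{15} = -24 + \frac{22}{5} = - \frac{98}{5}$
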